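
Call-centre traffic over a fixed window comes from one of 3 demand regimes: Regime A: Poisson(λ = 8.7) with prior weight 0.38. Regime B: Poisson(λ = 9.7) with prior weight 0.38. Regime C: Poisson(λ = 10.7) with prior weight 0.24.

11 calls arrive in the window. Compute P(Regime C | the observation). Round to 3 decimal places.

0.273

By Bayes' theorem, P(k | x) = π_k f_k(x) / Σ_j π_j f_j(x).
Component likelihoods at x = 11 calls:
  p_A = 0.0901974
  p_B = 0.109819
  p_C = 0.118882
Prior × likelihood for each component:
  π_A·p_A = 0.38 × 0.0901974 = 0.034275
  π_B·p_B = 0.38 × 0.109819 = 0.0417312
  π_C·p_C = 0.24 × 0.118882 = 0.0285316
Sum: 0.034275 + 0.0417312 + 0.0285316 = 0.104538
Responsibility of Regime C: 0.0285316 / 0.104538 ≈ 0.273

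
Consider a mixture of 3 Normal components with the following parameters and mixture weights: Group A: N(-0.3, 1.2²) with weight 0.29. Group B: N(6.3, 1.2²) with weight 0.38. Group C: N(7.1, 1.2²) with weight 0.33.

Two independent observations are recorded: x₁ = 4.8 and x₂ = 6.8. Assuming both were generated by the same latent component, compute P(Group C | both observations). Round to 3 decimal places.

0.242

P(component k | x) = π_k·f_k(x) / marginal(x), where marginal(x) = Σ_j π_j·f_j(x).
Since both observations come from the same component, the likelihood for component k is f_k(x₁)·f_k(x₂).
  L_A = [(1/(1.2·√(2π)))·exp(−(4.8−-0.3)²/(2·1.2²)) = 0.332452·exp(-9.03125) = 3.97655e-05] × [8.31893e-09] = 3.30807e-13
  L_B = [(1/(1.2·√(2π)))·exp(−(4.8−6.3)²/(2·1.2²)) = 0.332452·exp(-0.78125) = 0.152208] × [0.30481] = 0.0463944
  L_C = [(1/(1.2·√(2π)))·exp(−(4.8−7.1)²/(2·1.2²)) = 0.332452·exp(-1.83681) = 0.0529681] × [0.322223] = 0.0170676
Unnormalised posteriors:
  π_A·L_A = 0.29 × 3.30807e-13 = 9.59339e-14
  π_B·L_B = 0.38 × 0.0463944 = 0.0176299
  π_C·L_C = 0.33 × 0.0170676 = 0.00563229
Marginal: 9.59339e-14 + 0.0176299 + 0.00563229 = 0.0232622
P(Group C | data) ≈ 0.242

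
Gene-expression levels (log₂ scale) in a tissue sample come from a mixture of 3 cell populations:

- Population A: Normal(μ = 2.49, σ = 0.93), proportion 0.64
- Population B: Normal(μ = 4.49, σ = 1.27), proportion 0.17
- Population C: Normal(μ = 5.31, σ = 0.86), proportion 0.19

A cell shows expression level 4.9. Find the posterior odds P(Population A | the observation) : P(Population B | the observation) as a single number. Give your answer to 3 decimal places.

0.189

The posterior odds equal the prior odds times the likelihood ratio: (P(Z=i)/P(Z=j))·(f_i(x)/f_j(x)).
Component likelihoods at x = 4.9:
  L_A = (1/(0.93·√(2π)))·exp(−(4.9−2.49)²/(2·0.93²)) = 0.428970·exp(-3.35767) = 0.0149351
  L_B = (1/(1.27·√(2π)))·exp(−(4.9−4.49)²/(2·1.27²)) = 0.314128·exp(-0.05211) = 0.298177
  L_C = (1/(0.86·√(2π)))·exp(−(4.9−5.31)²/(2·0.86²)) = 0.463886·exp(-0.11364) = 0.414054
Posterior odds = (P(Z=A)·L_A) / (P(Z=B)·L_B) = (0.64·0.0149351) / (0.17·0.298177) = 0.00955848 / 0.0506902 ≈ 0.189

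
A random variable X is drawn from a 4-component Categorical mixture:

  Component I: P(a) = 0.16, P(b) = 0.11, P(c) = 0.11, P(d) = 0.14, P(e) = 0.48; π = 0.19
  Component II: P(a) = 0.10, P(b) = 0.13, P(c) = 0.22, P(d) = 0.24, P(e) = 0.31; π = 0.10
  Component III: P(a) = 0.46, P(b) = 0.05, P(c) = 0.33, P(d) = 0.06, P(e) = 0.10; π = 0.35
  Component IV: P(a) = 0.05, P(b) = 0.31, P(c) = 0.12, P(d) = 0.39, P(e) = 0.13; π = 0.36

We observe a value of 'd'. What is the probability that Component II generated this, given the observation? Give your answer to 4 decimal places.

By Bayes' theorem, P(k | x) = π_k f_k(x) / Σ_j π_j f_j(x).
Component likelihoods at x = 'd':
  L_I = P(d | comp) = 0.14
  L_II = P(d | comp) = 0.24
  L_III = P(d | comp) = 0.06
  L_IV = P(d | comp) = 0.39
Unnormalised posteriors:
  π_I·L_I = 0.19 × 0.14 = 0.0266
  π_II·L_II = 0.10 × 0.24 = 0.024
  π_III·L_III = 0.35 × 0.06 = 0.021
  π_IV·L_IV = 0.36 × 0.39 = 0.1404
Denominator: 0.0266 + 0.024 + 0.021 + 0.1404 = 0.212
P(Component II | 'd') = 0.024 / 0.212 ≈ 0.1132

0.1132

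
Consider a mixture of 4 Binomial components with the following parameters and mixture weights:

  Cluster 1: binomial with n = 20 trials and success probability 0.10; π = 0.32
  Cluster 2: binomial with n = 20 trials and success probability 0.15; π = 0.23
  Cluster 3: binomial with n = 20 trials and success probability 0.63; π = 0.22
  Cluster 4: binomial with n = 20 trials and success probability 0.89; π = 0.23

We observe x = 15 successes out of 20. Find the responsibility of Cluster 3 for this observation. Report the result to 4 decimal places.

Apply Bayes' rule: the posterior for each component is proportional to its prior times its likelihood at x.
Binomial probabilities:
  p_1 = 9.15496e-12
  p_2 = 3.01236e-09
  p_3 = 0.10509
  p_4 = 0.0434768
Multiply by the mixture weights:
  P(Z=1)·p_1 = 0.32 × 9.15496e-12 = 2.92959e-12
  P(Z=2)·p_2 = 0.23 × 3.01236e-09 = 6.92843e-10
  P(Z=3)·p_3 = 0.22 × 0.10509 = 0.0231198
  P(Z=4)·p_4 = 0.23 × 0.0434768 = 0.00999966
Evidence: 2.92959e-12 + 6.92843e-10 + 0.0231198 + 0.00999966 = 0.0331194
P(Cluster 3 | x) ≈ 0.6981

0.6981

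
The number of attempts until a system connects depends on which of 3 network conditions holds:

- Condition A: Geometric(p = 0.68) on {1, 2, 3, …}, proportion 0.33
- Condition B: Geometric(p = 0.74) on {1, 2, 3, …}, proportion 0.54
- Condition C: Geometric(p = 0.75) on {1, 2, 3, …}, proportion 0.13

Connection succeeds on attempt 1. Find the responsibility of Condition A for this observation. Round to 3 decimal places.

0.311

P(component k | x) = P(Z=k)·f_k(x) / marginal(x), where marginal(x) = Σ_j P(Z=j)·f_j(x).
Component likelihoods at x = 1:
  p_A = 0.68·(1−0.68)^0 = 0.68·1 = 0.68
  p_B = 0.74·(1−0.74)^0 = 0.74·1 = 0.74
  p_C = 0.75·(1−0.75)^0 = 0.75·1 = 0.75
Multiply by the mixture weights:
  P(Z=A)·p_A = 0.33 × 0.68 = 0.2244
  P(Z=B)·p_B = 0.54 × 0.74 = 0.3996
  P(Z=C)·p_C = 0.13 × 0.75 = 0.0975
Normaliser: 0.2244 + 0.3996 + 0.0975 = 0.7215
P(Condition A | x) ≈ 0.311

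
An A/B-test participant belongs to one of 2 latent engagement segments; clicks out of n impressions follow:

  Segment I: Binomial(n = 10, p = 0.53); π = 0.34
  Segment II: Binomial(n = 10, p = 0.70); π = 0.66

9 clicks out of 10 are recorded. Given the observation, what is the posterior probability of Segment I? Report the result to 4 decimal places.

Apply Bayes' rule: the posterior for each component is proportional to its prior times its likelihood at x.
Binomial probabilities:
  p_I = 0.0155089
  p_II = 0.121061
Multiply by the mixture weights:
  π_I·p_I = 0.34 × 0.0155089 = 0.00527302
  π_II·p_II = 0.66 × 0.121061 = 0.0799001
Sum: 0.00527302 + 0.0799001 = 0.0851732
P(Segment I | the observation) = 0.00527302 / 0.0851732 ≈ 0.0619

0.0619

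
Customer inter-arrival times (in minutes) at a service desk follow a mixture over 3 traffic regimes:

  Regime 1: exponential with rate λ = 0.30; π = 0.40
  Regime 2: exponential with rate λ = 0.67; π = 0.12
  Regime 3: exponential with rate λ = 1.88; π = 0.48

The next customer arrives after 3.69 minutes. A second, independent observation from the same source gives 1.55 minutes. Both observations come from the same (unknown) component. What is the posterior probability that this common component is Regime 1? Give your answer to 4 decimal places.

0.8148

Apply Bayes' rule: the posterior for each component is proportional to its prior times its likelihood at x.
Since both observations come from the same component, the likelihood for component k is f_k(x₁)·f_k(x₂).
  p_1 = [0.30·e^(−0.30·3.69) = 0.30·e^(−1.1070) = 0.0991647] × [0.188441] = 0.0186867
  p_2 = [0.67·e^(−0.67·3.69) = 0.67·e^(−2.4723) = 0.0565417] × [0.23717] = 0.01341
  p_3 = [1.88·e^(−1.88·3.69) = 1.88·e^(−6.9372) = 0.00182545] × [0.102006] = 0.000186206
Weight by the priors:
  w_1·p_1 = 0.40 × 0.0186867 = 0.00747466
  w_2·p_2 = 0.12 × 0.01341 = 0.0016092
  w_3·p_3 = 0.48 × 0.000186206 = 8.93789e-05
Evidence: 0.00747466 + 0.0016092 + 8.93789e-05 = 0.00917324
So the posterior for Regime 1 is 0.00747466 / 0.00917324 ≈ 0.8148.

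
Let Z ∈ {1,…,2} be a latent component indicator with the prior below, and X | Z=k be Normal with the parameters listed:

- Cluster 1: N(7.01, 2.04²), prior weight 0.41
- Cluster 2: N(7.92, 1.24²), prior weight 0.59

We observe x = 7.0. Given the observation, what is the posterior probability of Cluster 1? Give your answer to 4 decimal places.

P(component k | x) = w_k·f_k(x) / marginal(x), where marginal(x) = Σ_j w_j·f_j(x).
Normal densities:
  L_1 = 0.195558
  L_2 = 0.244318
Prior × likelihood for each component:
  w_1·L_1 = 0.41 × 0.195558 = 0.0801786
  w_2·L_2 = 0.59 × 0.244318 = 0.144148
Marginal: 0.0801786 + 0.144148 = 0.224326
P(Cluster 1 | data) ≈ 0.3574

0.3574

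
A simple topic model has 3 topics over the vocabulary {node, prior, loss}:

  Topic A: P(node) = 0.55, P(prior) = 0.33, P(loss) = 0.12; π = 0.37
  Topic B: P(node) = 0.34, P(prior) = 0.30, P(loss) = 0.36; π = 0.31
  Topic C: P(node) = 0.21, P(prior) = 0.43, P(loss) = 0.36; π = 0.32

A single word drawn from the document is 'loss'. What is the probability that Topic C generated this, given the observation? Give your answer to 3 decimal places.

0.425

Posterior ∝ prior × likelihood, so P(k | x) ∝ π_k f_k(x); normalise over all components.
Component likelihoods at x = 'loss':
  L_A = P(loss | comp) = 0.12
  L_B = P(loss | comp) = 0.36
  L_C = P(loss | comp) = 0.36
Weight by the priors:
  π_A·L_A = 0.37 × 0.12 = 0.0444
  π_B·L_B = 0.31 × 0.36 = 0.1116
  π_C·L_C = 0.32 × 0.36 = 0.1152
Evidence: 0.0444 + 0.1116 + 0.1152 = 0.2712
So the posterior for Topic C is 0.1152 / 0.2712 ≈ 0.425.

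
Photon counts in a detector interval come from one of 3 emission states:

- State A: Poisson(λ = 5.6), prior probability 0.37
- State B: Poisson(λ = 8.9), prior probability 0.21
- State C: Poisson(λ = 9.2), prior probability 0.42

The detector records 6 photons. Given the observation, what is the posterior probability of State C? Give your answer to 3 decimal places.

The responsibility of component k is π_k f_k(x) divided by Σ_j π_j f_j(x).
Evaluate each component's likelihood at the observed value:
  L_A = 0.158397
  L_B = 0.0941427
  L_C = 0.0850913
Prior × likelihood for each component:
  π_A·L_A = 0.37 × 0.158397 = 0.0586068
  π_B·L_B = 0.21 × 0.0941427 = 0.01977
  π_C·L_C = 0.42 × 0.0850913 = 0.0357384
Normaliser: 0.0586068 + 0.01977 + 0.0357384 = 0.114115
Responsibility of State C: 0.0357384 / 0.114115 ≈ 0.313

0.313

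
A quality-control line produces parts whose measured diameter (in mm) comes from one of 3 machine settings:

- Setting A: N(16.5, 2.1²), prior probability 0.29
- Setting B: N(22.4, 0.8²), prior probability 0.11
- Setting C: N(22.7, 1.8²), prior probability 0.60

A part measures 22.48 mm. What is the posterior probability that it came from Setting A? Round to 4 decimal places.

0.0051

By Bayes' theorem, P(k | x) = π_k f_k(x) / Σ_j π_j f_j(x).
Evaluate each component's likelihood at the observed value:
  f_A = 0.00329502
  f_B = 0.496191
  f_C = 0.219985
Weight by the priors:
  π_A·f_A = 0.29 × 0.00329502 = 0.000955556
  π_B·f_B = 0.11 × 0.496191 = 0.054581
  π_C·f_C = 0.60 × 0.219985 = 0.131991
Evidence: 0.000955556 + 0.054581 + 0.131991 = 0.187528
P(Setting A | data) = 0.000955556 / 0.187528 ≈ 0.0051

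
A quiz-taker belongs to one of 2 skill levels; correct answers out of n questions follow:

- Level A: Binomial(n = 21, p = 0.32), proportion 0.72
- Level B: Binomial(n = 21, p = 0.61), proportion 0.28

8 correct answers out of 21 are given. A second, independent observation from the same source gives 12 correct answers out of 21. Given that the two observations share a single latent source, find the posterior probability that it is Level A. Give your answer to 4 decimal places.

0.5677

By Bayes' theorem, P(k | x) = w_k f_k(x) / Σ_j w_j f_j(x).
Since both observations come from the same component, the likelihood for component k is f_k(x₁)·f_k(x₂).
  p_A = [0.148716] × [0.0105347] = 0.00156669
  p_B = [0.0188374] × [0.162848] = 0.00306764
Unnormalised posteriors:
  w_A·p_A = 0.72 × 0.00156669 = 0.00112802
  w_B·p_B = 0.28 × 0.00306764 = 0.00085894
Normaliser: 0.00112802 + 0.00085894 = 0.00198696
P(Level A | x₁,x₂) = 0.00112802 / 0.00198696 ≈ 0.5677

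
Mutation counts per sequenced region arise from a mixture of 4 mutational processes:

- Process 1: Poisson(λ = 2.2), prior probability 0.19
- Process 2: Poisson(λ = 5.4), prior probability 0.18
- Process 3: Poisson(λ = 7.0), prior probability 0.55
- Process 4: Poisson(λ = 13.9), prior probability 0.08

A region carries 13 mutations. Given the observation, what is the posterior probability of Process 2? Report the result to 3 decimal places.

P(component k | x) = w_k·f_k(x) / marginal(x), where marginal(x) = Σ_j w_j·f_j(x).
Poisson probabilities:
  L_1 = e^(−2.2)·2.2^13/13! = 5.0323e-07
  L_2 = e^(−5.4)·5.4^13/13! = 0.00240795
  L_3 = e^(−7.0)·7.0^13/13! = 0.0141884
  L_4 = e^(−13.9)·13.9^13/13! = 0.106713
Prior × likelihood for each component:
  w_1·L_1 = 0.19 × 5.0323e-07 = 9.56137e-08
  w_2·L_2 = 0.18 × 0.00240795 = 0.000433432
  w_3·L_3 = 0.55 × 0.0141884 = 0.00780361
  w_4·L_4 = 0.08 × 0.106713 = 0.00853707
Sum: 9.56137e-08 + 0.000433432 + 0.00780361 + 0.00853707 = 0.0167742
P(Process 2 | the observation) ≈ 0.026

0.026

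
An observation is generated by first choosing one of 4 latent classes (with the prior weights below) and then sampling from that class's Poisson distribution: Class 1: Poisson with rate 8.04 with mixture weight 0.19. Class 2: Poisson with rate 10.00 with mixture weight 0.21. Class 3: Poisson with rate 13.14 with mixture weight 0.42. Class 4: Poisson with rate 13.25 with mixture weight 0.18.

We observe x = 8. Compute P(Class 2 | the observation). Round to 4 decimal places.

Posterior ∝ prior × likelihood, so P(k | x) ∝ π_k f_k(x); normalise over all components.
Poisson probabilities:
  f_1 = 0.139573
  f_2 = 0.112599
  f_3 = 0.0433125
  f_4 = 0.0414767
Unnormalised posteriors:
  π_1·f_1 = 0.19 × 0.139573 = 0.0265188
  π_2·f_2 = 0.21 × 0.112599 = 0.0236458
  π_3·f_3 = 0.42 × 0.0433125 = 0.0181912
  π_4·f_4 = 0.18 × 0.0414767 = 0.00746581
Sum: 0.0265188 + 0.0236458 + 0.0181912 + 0.00746581 = 0.0758216
Responsibility of Class 2: 0.0236458 / 0.0758216 ≈ 0.3119

0.3119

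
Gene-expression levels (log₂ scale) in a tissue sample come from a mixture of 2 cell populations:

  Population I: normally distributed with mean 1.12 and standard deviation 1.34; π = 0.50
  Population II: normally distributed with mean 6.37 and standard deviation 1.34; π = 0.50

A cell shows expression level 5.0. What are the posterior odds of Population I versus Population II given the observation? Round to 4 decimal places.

Only the two components matter; the odds are (π_i f_i(x)) / (π_j f_j(x)).
Normal densities:
  f_I = 0.0045002
  f_II = 0.176533
Posterior odds = (π_I·f_I) / (π_II·f_II) = (0.50·0.0045002) / (0.50·0.176533) = 0.0022501 / 0.0882666 ≈ 0.0255

0.0255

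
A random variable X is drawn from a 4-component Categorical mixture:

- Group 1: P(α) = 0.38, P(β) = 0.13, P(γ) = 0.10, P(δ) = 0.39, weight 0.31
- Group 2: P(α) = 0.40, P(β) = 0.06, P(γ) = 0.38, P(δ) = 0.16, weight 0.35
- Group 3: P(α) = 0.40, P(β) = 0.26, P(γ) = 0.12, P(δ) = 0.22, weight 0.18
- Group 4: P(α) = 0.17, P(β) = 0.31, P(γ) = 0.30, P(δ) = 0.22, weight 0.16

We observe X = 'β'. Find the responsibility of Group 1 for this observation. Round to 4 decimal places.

0.2555

Posterior ∝ prior × likelihood, so P(k | x) ∝ w_k f_k(x); normalise over all components.
Component likelihoods at x = 'β':
  p_1 = P(β | comp) = 0.13
  p_2 = P(β | comp) = 0.06
  p_3 = P(β | comp) = 0.26
  p_4 = P(β | comp) = 0.31
Unnormalised posteriors:
  w_1·p_1 = 0.31 × 0.13 = 0.0403
  w_2·p_2 = 0.35 × 0.06 = 0.021
  w_3·p_3 = 0.18 × 0.26 = 0.0468
  w_4·p_4 = 0.16 × 0.31 = 0.0496
Sum: 0.0403 + 0.021 + 0.0468 + 0.0496 = 0.1577
So the posterior for Group 1 is 0.0403 / 0.1577 ≈ 0.2555.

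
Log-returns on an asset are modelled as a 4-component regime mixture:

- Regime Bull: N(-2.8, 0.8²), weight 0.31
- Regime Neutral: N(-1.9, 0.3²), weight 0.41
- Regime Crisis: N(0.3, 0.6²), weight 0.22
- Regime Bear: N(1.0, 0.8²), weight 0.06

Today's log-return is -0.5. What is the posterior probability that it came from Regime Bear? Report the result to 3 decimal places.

0.076

By Bayes' theorem, P(k | x) = π_k f_k(x) / Σ_j π_j f_j(x).
Component likelihoods at x = -0.5:
  p_Bull = (1/(0.8·√(2π)))·exp(−(-0.5−-2.8)²/(2·0.8²)) = 0.498678·exp(-4.13281) = 0.00799765
  p_Neutral = (1/(0.3·√(2π)))·exp(−(-0.5−-1.9)²/(2·0.3²)) = 1.329808·exp(-10.88889) = 2.48202e-05
  p_Crisis = (1/(0.6·√(2π)))·exp(−(-0.5−0.3)²/(2·0.6²)) = 0.664904·exp(-0.88889) = 0.27335
  p_Bear = (1/(0.8·√(2π)))·exp(−(-0.5−1.0)²/(2·0.8²)) = 0.498678·exp(-1.75781) = 0.0859828
Weight by the priors:
  π_Bull·p_Bull = 0.31 × 0.00799765 = 0.00247927
  π_Neutral·p_Neutral = 0.41 × 2.48202e-05 = 1.01763e-05
  π_Crisis·p_Crisis = 0.22 × 0.27335 = 0.060137
  π_Bear·p_Bear = 0.06 × 0.0859828 = 0.00515897
Evidence: 0.00247927 + 1.01763e-05 + 0.060137 + 0.00515897 = 0.0677854
P(Regime Bear | x) = 0.00515897 / 0.0677854 ≈ 0.076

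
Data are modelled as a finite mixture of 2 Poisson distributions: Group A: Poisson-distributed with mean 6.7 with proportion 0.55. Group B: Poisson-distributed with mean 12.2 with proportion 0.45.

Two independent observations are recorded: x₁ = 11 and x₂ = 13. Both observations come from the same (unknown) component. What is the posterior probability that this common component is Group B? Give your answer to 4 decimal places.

0.9602

Apply Bayes' rule: the posterior for each component is proportional to its prior times its likelihood at x.
Since both observations come from the same component, the likelihood for component k is f_k(x₁)·f_k(x₂).
  f_A = [e^(−6.7)·6.7^11/11! = 0.0376612] × [0.0108372] = 0.000408144
  f_B = [e^(−12.2)·12.2^11/11! = 0.112308] × [0.107153] = 0.0120341
Prior × likelihood for each component:
  w_A·f_A = 0.55 × 0.000408144 = 0.000224479
  w_B·f_B = 0.45 × 0.0120341 = 0.00541536
Sum: 0.000224479 + 0.00541536 = 0.00563984
Responsibility of Group B: 0.00541536 / 0.00563984 ≈ 0.9602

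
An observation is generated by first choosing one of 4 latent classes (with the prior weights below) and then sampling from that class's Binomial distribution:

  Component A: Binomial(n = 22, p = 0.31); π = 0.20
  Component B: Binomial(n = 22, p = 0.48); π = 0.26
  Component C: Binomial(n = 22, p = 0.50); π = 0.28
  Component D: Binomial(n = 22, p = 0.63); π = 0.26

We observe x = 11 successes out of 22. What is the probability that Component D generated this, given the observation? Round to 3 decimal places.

Posterior ∝ prior × likelihood, so P(k | x) ∝ π_k f_k(x); normalise over all components.
Component likelihoods at x = 11 successes out of 22:
  L_A = 0.0302534
  L_B = 0.165252
  L_C = 0.168188
  L_D = 0.077879
Prior × likelihood for each component:
  π_A·L_A = 0.20 × 0.0302534 = 0.00605067
  π_B·L_B = 0.26 × 0.165252 = 0.0429654
  π_C·L_C = 0.28 × 0.168188 = 0.0470927
  π_D·L_D = 0.26 × 0.077879 = 0.0202485
Denominator: 0.00605067 + 0.0429654 + 0.0470927 + 0.0202485 = 0.116357
Responsibility of Component D: 0.0202485 / 0.116357 ≈ 0.174

0.174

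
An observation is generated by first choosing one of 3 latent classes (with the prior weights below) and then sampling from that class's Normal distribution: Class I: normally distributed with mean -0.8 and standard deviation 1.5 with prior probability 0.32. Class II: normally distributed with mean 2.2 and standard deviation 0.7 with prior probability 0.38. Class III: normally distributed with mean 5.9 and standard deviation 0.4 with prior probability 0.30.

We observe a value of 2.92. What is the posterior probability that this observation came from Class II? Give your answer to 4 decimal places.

By Bayes' theorem, P(k | x) = π_k f_k(x) / Σ_j π_j f_j(x).
Normal densities:
  f_I = (1/(1.5·√(2π)))·exp(−(2.92−-0.8)²/(2·1.5²)) = 0.265962·exp(-3.07520) = 0.0122822
  f_II = (1/(0.7·√(2π)))·exp(−(2.92−2.2)²/(2·0.7²)) = 0.569918·exp(-0.52898) = 0.335799
  f_III = (1/(0.4·√(2π)))·exp(−(2.92−5.9)²/(2·0.4²)) = 0.997356·exp(-27.75125) = 8.84373e-13
Multiply by the mixture weights:
  π_I·f_I = 0.32 × 0.0122822 = 0.00393031
  π_II·f_II = 0.38 × 0.335799 = 0.127604
  π_III·f_III = 0.30 × 8.84373e-13 = 2.65312e-13
Denominator: 0.00393031 + 0.127604 + 2.65312e-13 = 0.131534
P(Class II | data) ≈ 0.9701

0.9701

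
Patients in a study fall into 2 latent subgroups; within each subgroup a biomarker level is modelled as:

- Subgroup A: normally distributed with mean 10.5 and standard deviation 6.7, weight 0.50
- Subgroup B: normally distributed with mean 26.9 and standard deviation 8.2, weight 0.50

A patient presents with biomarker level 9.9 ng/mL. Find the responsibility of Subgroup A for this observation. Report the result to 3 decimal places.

By Bayes' theorem, P(k | x) = π_k f_k(x) / Σ_j π_j f_j(x).
Normal densities:
  L_A = 0.0593053
  L_B = 0.00567269
Weight by the priors:
  π_A·L_A = 0.50 × 0.0593053 = 0.0296527
  π_B·L_B = 0.50 × 0.00567269 = 0.00283635
Denominator: 0.0296527 + 0.00283635 = 0.032489
P(Subgroup A | data) = 0.0296527 / 0.032489 ≈ 0.913

0.913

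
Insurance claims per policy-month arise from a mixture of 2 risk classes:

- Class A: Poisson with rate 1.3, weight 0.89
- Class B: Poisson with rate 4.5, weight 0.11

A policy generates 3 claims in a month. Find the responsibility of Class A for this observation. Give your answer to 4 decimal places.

Posterior ∝ prior × likelihood, so P(k | x) ∝ π_k f_k(x); normalise over all components.
Component likelihoods at x = 3 claims:
  p_A = e^(−1.3)·1.3^3/3! = 0.0997921
  p_B = e^(−4.5)·4.5^3/3! = 0.168718
Multiply by the mixture weights:
  π_A·p_A = 0.89 × 0.0997921 = 0.0888149
  π_B·p_B = 0.11 × 0.168718 = 0.018559
Marginal: 0.0888149 + 0.018559 = 0.107374
P(Class A | the observation) = 0.0888149 / 0.107374 ≈ 0.8272

0.8272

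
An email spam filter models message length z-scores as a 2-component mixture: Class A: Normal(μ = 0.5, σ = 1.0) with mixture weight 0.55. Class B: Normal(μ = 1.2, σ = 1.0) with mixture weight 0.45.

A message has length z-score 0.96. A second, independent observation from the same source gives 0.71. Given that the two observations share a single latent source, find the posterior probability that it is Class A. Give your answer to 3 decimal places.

0.555

P(component k | x) = π_k·f_k(x) / marginal(x), where marginal(x) = Σ_j π_j·f_j(x).
Since both observations come from the same component, the likelihood for component k is f_k(x₁)·f_k(x₂).
  f_A = [(1/(1.0·√(2π)))·exp(−(0.96−0.5)²/(2·1.0²)) = 0.398942·exp(-0.10580) = 0.35889] × [0.390242] = 0.140054
  f_B = [(1/(1.0·√(2π)))·exp(−(0.96−1.2)²/(2·1.0²)) = 0.398942·exp(-0.02880) = 0.387617] × [0.353812] = 0.137144
Weight by the priors:
  π_A·f_A = 0.55 × 0.140054 = 0.0770297
  π_B·f_B = 0.45 × 0.137144 = 0.0617146
Denominator: 0.0770297 + 0.0617146 = 0.138744
So the posterior for Class A is 0.0770297 / 0.138744 ≈ 0.555.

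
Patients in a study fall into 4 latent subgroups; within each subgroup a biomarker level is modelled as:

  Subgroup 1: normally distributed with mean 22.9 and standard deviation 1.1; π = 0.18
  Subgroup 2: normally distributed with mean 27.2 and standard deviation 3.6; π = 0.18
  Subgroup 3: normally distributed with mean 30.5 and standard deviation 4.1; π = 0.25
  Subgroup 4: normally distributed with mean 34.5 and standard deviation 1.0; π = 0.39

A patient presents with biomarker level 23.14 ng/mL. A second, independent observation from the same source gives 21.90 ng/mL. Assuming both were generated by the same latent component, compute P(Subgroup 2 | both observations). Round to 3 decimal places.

The responsibility of component k is π_k f_k(x) divided by Σ_j π_j f_j(x).
Since both observations come from the same component, the likelihood for component k is f_k(x₁)·f_k(x₂).
  p_1 = [(1/(1.1·√(2π)))·exp(−(23.14−22.9)²/(2·1.1²)) = 0.362675·exp(-0.02380) = 0.354144] × [0.239915] = 0.0849645
  p_2 = [(1/(3.6·√(2π)))·exp(−(23.14−27.2)²/(2·3.6²)) = 0.110817·exp(-0.63594) = 0.0586708] × [0.0374934] = 0.00219976
  p_3 = [(1/(4.1·√(2π)))·exp(−(23.14−30.5)²/(2·4.1²)) = 0.097303·exp(-1.61123) = 0.0194257] × [0.0107828] = 0.000209463
  p_4 = [(1/(1.0·√(2π)))·exp(−(23.14−34.5)²/(2·1.0²)) = 0.398942·exp(-64.52480) = 3.78569e-29] × [1.33849e-35] = 5.0671e-64
Weight by the priors:
  π_1·p_1 = 0.18 × 0.0849645 = 0.0152936
  π_2·p_2 = 0.18 × 0.00219976 = 0.000395957
  π_3·p_3 = 0.25 × 0.000209463 = 5.23657e-05
  π_4·p_4 = 0.39 × 5.0671e-64 = 1.97617e-64
Normaliser: 0.0152936 + 0.000395957 + 5.23657e-05 + 1.97617e-64 = 0.0157419
P(Subgroup 2 | data) = 0.000395957 / 0.0157419 ≈ 0.025

0.025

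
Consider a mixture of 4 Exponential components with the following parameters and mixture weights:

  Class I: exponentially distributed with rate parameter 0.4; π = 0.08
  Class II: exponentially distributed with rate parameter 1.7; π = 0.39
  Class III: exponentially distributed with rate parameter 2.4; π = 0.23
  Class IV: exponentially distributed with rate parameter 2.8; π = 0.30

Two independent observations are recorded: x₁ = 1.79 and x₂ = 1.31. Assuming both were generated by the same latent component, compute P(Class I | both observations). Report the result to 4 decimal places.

0.3469

Apply Bayes' rule: the posterior for each component is proportional to its prior times its likelihood at x.
Since both observations come from the same component, the likelihood for component k is f_k(x₁)·f_k(x₂).
  L_I = [0.4·e^(−0.4·1.79) = 0.4·e^(−0.7160) = 0.195481] × [0.236859] = 0.0463015
  L_II = [1.7·e^(−1.7·1.79) = 1.7·e^(−3.0430) = 0.0810757] × [0.183348] = 0.014865
  L_III = [2.4·e^(−2.4·1.79) = 2.4·e^(−4.2960) = 0.0326951] × [0.103464] = 0.00338276
  L_IV = [2.8·e^(−2.8·1.79) = 2.8·e^(−5.0120) = 0.0186412] × [0.0714769] = 0.00133242
Unnormalised posteriors:
  π_I·L_I = 0.08 × 0.0463015 = 0.00370412
  π_II·L_II = 0.39 × 0.014865 = 0.00579736
  π_III·L_III = 0.23 × 0.00338276 = 0.000778035
  π_IV·L_IV = 0.30 × 0.00133242 = 0.000399725
Normaliser: 0.00370412 + 0.00579736 + 0.000778035 + 0.000399725 = 0.0106792
So the posterior for Class I is 0.00370412 / 0.0106792 ≈ 0.3469.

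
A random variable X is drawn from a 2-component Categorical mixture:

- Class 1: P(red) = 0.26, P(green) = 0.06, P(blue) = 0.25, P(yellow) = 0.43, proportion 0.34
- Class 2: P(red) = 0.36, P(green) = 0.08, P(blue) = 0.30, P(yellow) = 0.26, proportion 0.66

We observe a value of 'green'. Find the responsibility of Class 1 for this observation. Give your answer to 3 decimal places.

The responsibility of component k is π_k f_k(x) divided by Σ_j π_j f_j(x).
Categorical probabilities:
  p_1 = P(green | comp) = 0.06
  p_2 = P(green | comp) = 0.08
Weight by the priors:
  π_1·p_1 = 0.34 × 0.06 = 0.0204
  π_2·p_2 = 0.66 × 0.08 = 0.0528
Denominator: 0.0204 + 0.0528 = 0.0732
P(Class 1 | x) ≈ 0.279

0.279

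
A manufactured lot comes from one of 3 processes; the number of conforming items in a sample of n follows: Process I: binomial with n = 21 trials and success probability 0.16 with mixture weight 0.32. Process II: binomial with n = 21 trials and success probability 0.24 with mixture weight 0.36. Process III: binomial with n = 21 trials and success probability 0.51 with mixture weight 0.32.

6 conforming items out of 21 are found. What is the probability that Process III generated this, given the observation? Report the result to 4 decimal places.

0.0773

P(component k | x) = P(Z=k)·f_k(x) / marginal(x), where marginal(x) = Σ_j P(Z=j)·f_j(x).
Binomial probabilities:
  L_I = C(21,6)·0.16^6·0.84^15 = 54264·1.67772e-05·0.0731458 = 0.0665918
  L_II = C(21,6)·0.24^6·0.76^15 = 54264·0.000191103·0.0163006 = 0.169038
  L_III = C(21,6)·0.51^6·0.49^15 = 54264·0.0175963·2.25393e-05 = 0.0215216
Prior × likelihood for each component:
  P(Z=I)·L_I = 0.32 × 0.0665918 = 0.0213094
  P(Z=II)·L_II = 0.36 × 0.169038 = 0.0608535
  P(Z=III)·L_III = 0.32 × 0.0215216 = 0.0068869
Sum: 0.0213094 + 0.0608535 + 0.0068869 = 0.0890498
Responsibility of Process III: 0.0068869 / 0.0890498 ≈ 0.0773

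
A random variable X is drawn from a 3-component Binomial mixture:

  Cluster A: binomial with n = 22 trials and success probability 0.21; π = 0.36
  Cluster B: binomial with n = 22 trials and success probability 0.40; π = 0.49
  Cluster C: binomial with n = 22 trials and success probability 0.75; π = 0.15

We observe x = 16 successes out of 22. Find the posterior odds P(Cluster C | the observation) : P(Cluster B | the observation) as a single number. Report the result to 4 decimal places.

Since P(k|x) ∝ π_k f_k(x), the posterior odds are π_i f_i(x) / (π_j f_j(x)).
Component likelihoods at x = 16 successes out of 22:
  L_A = 2.59469e-07
  L_B = 0.00149514
  L_C = 0.182572
Posterior odds = (π_C·L_C) / (π_B·L_B) = (0.15·0.182572) / (0.49·0.00149514) = 0.0273858 / 0.000732619 ≈ 37.3808

37.3808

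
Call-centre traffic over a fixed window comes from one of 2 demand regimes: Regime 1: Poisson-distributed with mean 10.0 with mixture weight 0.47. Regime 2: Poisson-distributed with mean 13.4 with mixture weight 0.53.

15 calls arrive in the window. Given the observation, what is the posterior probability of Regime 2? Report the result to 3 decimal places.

0.752

P(component k | x) = π_k·f_k(x) / marginal(x), where marginal(x) = Σ_j π_j·f_j(x).
Poisson probabilities:
  L_1 = 0.0347181
  L_2 = 0.0934386
Multiply by the mixture weights:
  π_1·L_1 = 0.47 × 0.0347181 = 0.0163175
  π_2·L_2 = 0.53 × 0.0934386 = 0.0495225
Normaliser: 0.0163175 + 0.0495225 = 0.0658399
Responsibility of Regime 2: 0.0495225 / 0.0658399 ≈ 0.752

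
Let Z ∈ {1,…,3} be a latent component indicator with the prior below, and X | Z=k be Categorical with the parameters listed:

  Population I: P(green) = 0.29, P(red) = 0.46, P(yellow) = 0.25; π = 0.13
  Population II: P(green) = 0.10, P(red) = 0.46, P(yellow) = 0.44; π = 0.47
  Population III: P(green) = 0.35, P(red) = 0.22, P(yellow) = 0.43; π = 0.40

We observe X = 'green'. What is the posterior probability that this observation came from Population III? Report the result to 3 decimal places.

P(component k | x) = P(Z=k)·f_k(x) / marginal(x), where marginal(x) = Σ_j P(Z=j)·f_j(x).
Categorical probabilities:
  L_I = 0.29
  L_II = 0.1
  L_III = 0.35
Prior × likelihood for each component:
  P(Z=I)·L_I = 0.13 × 0.29 = 0.0377
  P(Z=II)·L_II = 0.47 × 0.1 = 0.047
  P(Z=III)·L_III = 0.40 × 0.35 = 0.14
Normaliser: 0.0377 + 0.047 + 0.14 = 0.2247
P(Population III | x) ≈ 0.623

0.623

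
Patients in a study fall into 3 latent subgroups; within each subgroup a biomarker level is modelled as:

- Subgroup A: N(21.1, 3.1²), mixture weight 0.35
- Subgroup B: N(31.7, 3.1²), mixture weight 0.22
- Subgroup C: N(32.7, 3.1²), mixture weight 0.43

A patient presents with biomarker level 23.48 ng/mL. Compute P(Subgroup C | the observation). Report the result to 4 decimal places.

Apply Bayes' rule: the posterior for each component is proportional to its prior times its likelihood at x.
Component likelihoods at x = 23.48 ng/mL:
  f_A = (1/(3.1·√(2π)))·exp(−(23.48−21.1)²/(2·3.1²)) = 0.128691·exp(-0.29471) = 0.095842
  f_B = (1/(3.1·√(2π)))·exp(−(23.48−31.7)²/(2·3.1²)) = 0.128691·exp(-3.51553) = 0.00382627
  f_C = (1/(3.1·√(2π)))·exp(−(23.48−32.7)²/(2·3.1²)) = 0.128691·exp(-4.42291) = 0.00154419
Weight by the priors:
  P(Z=A)·f_A = 0.35 × 0.095842 = 0.0335447
  P(Z=B)·f_B = 0.22 × 0.00382627 = 0.000841778
  P(Z=C)·f_C = 0.43 × 0.00154419 = 0.000664003
Denominator: 0.0335447 + 0.000841778 + 0.000664003 = 0.0350505
P(Subgroup C | x) ≈ 0.0189

0.0189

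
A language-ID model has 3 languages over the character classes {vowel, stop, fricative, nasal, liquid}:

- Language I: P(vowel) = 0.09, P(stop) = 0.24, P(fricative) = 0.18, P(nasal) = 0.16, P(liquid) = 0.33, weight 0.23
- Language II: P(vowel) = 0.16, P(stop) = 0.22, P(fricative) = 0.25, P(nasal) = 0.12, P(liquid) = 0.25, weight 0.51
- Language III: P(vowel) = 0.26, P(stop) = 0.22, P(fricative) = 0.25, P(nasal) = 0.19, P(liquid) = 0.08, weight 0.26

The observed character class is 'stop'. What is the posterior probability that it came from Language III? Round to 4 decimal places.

The responsibility of component k is π_k f_k(x) divided by Σ_j π_j f_j(x).
Evaluate each component's likelihood at the observed value:
  f_I = 0.24
  f_II = 0.22
  f_III = 0.22
Unnormalised posteriors:
  π_I·f_I = 0.23 × 0.24 = 0.0552
  π_II·f_II = 0.51 × 0.22 = 0.1122
  π_III·f_III = 0.26 × 0.22 = 0.0572
Normaliser: 0.0552 + 0.1122 + 0.0572 = 0.2246
So the posterior for Language III is 0.0572 / 0.2246 ≈ 0.2547.

0.2547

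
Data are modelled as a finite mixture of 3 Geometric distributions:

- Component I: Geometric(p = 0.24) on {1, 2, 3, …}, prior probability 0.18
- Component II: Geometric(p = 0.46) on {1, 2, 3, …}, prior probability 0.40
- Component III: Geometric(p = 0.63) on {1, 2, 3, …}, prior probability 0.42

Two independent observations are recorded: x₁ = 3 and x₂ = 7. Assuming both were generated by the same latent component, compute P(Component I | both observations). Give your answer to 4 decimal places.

0.6325

The responsibility of component k is P(Z=k) f_k(x) divided by Σ_j P(Z=j) f_j(x).
Since both observations come from the same component, the likelihood for component k is f_k(x₁)·f_k(x₂).
  L_I = [0.138624] × [0.046248] = 0.00641108
  L_II = [0.134136] × [0.0114057] = 0.00152991
  L_III = [0.086247] × [0.00161641] = 0.00013941
Multiply by the mixture weights:
  P(Z=I)·L_I = 0.18 × 0.00641108 = 0.00115399
  P(Z=II)·L_II = 0.40 × 0.00152991 = 0.000611964
  P(Z=III)·L_III = 0.42 × 0.00013941 = 5.85523e-05
Evidence: 0.00115399 + 0.000611964 + 5.85523e-05 = 0.00182451
So the posterior for Component I is 0.00115399 / 0.00182451 ≈ 0.6325.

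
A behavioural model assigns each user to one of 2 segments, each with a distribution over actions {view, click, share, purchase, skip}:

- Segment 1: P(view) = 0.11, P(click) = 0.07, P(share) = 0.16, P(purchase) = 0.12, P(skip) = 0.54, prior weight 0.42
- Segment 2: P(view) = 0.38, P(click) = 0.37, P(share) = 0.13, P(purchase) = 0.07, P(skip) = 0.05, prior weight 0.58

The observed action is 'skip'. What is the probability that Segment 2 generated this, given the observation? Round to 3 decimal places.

0.113

P(component k | x) = P(Z=k)·f_k(x) / marginal(x), where marginal(x) = Σ_j P(Z=j)·f_j(x).
Categorical probabilities:
  f_1 = P(skip | comp) = 0.54
  f_2 = P(skip | comp) = 0.05
Unnormalised posteriors:
  P(Z=1)·f_1 = 0.42 × 0.54 = 0.2268
  P(Z=2)·f_2 = 0.58 × 0.05 = 0.029
Normaliser: 0.2268 + 0.029 = 0.2558
P(Segment 2 | the observation) = 0.029 / 0.2558 ≈ 0.113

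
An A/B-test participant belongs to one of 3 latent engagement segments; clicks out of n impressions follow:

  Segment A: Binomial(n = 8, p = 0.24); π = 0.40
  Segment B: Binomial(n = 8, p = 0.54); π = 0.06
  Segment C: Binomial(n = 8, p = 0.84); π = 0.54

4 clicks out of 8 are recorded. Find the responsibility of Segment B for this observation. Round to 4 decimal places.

0.2696

The responsibility of component k is w_k f_k(x) divided by Σ_j w_j f_j(x).
Component likelihoods at x = 4 clicks out of 8:
  L_A = 0.0774814
  L_B = 0.266504
  L_C = 0.0228399
Multiply by the mixture weights:
  w_A·L_A = 0.40 × 0.0774814 = 0.0309926
  w_B·L_B = 0.06 × 0.266504 = 0.0159903
  w_C·L_C = 0.54 × 0.0228399 = 0.0123336
Normaliser: 0.0309926 + 0.0159903 + 0.0123336 = 0.0593164
P(Segment B | data) = 0.0159903 / 0.0593164 ≈ 0.2696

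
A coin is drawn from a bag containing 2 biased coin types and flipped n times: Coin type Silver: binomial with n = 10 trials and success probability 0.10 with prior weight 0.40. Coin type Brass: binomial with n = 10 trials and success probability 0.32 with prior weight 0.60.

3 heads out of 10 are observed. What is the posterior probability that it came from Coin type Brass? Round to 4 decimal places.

P(component k | x) = P(Z=k)·f_k(x) / marginal(x), where marginal(x) = Σ_j P(Z=j)·f_j(x).
Component likelihoods at x = 3 heads out of 10:
  f_Silver = C(10,3)·0.10^3·0.90^7 = 120·0.001·0.478297 = 0.0573956
  f_Brass = C(10,3)·0.32^3·0.68^7 = 120·0.032768·0.0672299 = 0.264359
Prior × likelihood for each component:
  P(Z=Silver)·f_Silver = 0.40 × 0.0573956 = 0.0229583
  P(Z=Brass)·f_Brass = 0.60 × 0.264359 = 0.158615
Evidence: 0.0229583 + 0.158615 = 0.181573
P(Coin type Brass | x) ≈ 0.8736

0.8736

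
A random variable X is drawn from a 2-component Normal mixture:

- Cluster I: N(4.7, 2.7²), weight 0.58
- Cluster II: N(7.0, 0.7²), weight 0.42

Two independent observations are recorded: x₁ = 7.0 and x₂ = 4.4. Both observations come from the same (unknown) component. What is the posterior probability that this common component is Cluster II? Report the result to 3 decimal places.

P(component k | x) = P(Z=k)·f_k(x) / marginal(x), where marginal(x) = Σ_j P(Z=j)·f_j(x).
Since both observations come from the same component, the likelihood for component k is f_k(x₁)·f_k(x₂).
  f_I = [(1/(2.7·√(2π)))·exp(−(7.0−4.7)²/(2·2.7²)) = 0.147756·exp(-0.36283) = 0.102795] × [0.146847] = 0.0150952
  f_II = [(1/(0.7·√(2π)))·exp(−(7.0−7.0)²/(2·0.7²)) = 0.569918·exp(-0.00000) = 0.569918] × [0.000575528] = 0.000328003
Weight by the priors:
  P(Z=I)·f_I = 0.58 × 0.0150952 = 0.00875521
  P(Z=II)·f_II = 0.42 × 0.000328003 = 0.000137761
Normaliser: 0.00875521 + 0.000137761 = 0.00889297
Responsibility of Cluster II: 0.000137761 / 0.00889297 ≈ 0.015

0.015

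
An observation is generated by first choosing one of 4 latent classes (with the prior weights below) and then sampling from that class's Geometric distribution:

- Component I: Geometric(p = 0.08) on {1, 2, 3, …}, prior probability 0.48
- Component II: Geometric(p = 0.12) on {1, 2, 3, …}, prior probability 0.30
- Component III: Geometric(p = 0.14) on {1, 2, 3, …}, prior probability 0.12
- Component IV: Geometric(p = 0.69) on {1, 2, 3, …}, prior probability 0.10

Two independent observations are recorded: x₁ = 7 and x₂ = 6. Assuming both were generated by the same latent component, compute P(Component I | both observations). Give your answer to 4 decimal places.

The responsibility of component k is P(Z=k) f_k(x) divided by Σ_j P(Z=j) f_j(x).
Since both observations come from the same component, the likelihood for component k is f_k(x₁)·f_k(x₂).
  p_I = [0.08·(1−0.08)^6 = 0.08·0.606355 = 0.0485084] × [0.0527265] = 0.00255768
  p_II = [0.12·(1−0.12)^6 = 0.12·0.464404 = 0.0557285] × [0.0633278] = 0.00352916
  p_III = [0.14·(1−0.14)^6 = 0.14·0.404567 = 0.0566394] × [0.0658598] = 0.00373026
  p_IV = [0.69·(1−0.69)^6 = 0.69·0.000887504 = 0.000612378] × [0.00197541] = 1.2097e-06
Multiply by the mixture weights:
  P(Z=I)·p_I = 0.48 × 0.00255768 = 0.00122769
  P(Z=II)·p_II = 0.30 × 0.00352916 = 0.00105875
  P(Z=III)·p_III = 0.12 × 0.00373026 = 0.000447631
  P(Z=IV)·p_IV = 0.10 × 1.2097e-06 = 1.2097e-07
Normaliser: 0.00122769 + 0.00105875 + 0.000447631 + 1.2097e-07 = 0.00273419
So the posterior for Component I is 0.00122769 / 0.00273419 ≈ 0.4490.

0.4490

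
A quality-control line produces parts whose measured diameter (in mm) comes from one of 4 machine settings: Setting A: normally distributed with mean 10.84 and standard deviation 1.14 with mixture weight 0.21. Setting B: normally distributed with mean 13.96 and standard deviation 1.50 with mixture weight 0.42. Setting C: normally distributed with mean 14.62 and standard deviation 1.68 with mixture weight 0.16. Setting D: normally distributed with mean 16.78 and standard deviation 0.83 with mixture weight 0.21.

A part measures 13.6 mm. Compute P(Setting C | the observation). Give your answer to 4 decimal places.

0.2193

The responsibility of component k is π_k f_k(x) divided by Σ_j π_j f_j(x).
Evaluate each component's likelihood at the observed value:
  p_A = (1/(1.14·√(2π)))·exp(−(13.6−10.84)²/(2·1.14²)) = 0.349949·exp(-2.93075) = 0.0186723
  p_B = (1/(1.50·√(2π)))·exp(−(13.6−13.96)²/(2·1.50²)) = 0.265962·exp(-0.02880) = 0.258411
  p_C = (1/(1.68·√(2π)))·exp(−(13.6−14.62)²/(2·1.68²)) = 0.237466·exp(-0.18431) = 0.197495
  p_D = (1/(0.83·√(2π)))·exp(−(13.6−16.78)²/(2·0.83²)) = 0.480653·exp(-7.33953) = 0.000312116
Multiply by the mixture weights:
  π_A·p_A = 0.21 × 0.0186723 = 0.00392118
  π_B·p_B = 0.42 × 0.258411 = 0.108533
  π_C·p_C = 0.16 × 0.197495 = 0.0315992
  π_D·p_D = 0.21 × 0.000312116 = 6.55444e-05
Sum: 0.00392118 + 0.108533 + 0.0315992 + 6.55444e-05 = 0.144119
Responsibility of Setting C: 0.0315992 / 0.144119 ≈ 0.2193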